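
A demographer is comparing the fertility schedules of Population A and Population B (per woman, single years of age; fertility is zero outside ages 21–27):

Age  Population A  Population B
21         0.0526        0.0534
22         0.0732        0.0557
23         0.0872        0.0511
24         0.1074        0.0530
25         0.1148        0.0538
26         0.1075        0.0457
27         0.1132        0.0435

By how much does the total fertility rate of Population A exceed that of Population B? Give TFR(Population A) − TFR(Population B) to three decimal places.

Population A:
  Sum of ASFRs = 0.0526 + 0.0732 + 0.0872 + 0.1074 + 0.1148 + 0.1075 + 0.1132 = 0.6559
  TFR = 0.6559
Population B:
  Sum of ASFRs = 0.0534 + 0.0557 + 0.0511 + 0.0530 + 0.0538 + 0.0457 + 0.0435 = 0.3562
  TFR = 0.3562
Difference = 0.6559 − 0.3562 = 0.2997

0.300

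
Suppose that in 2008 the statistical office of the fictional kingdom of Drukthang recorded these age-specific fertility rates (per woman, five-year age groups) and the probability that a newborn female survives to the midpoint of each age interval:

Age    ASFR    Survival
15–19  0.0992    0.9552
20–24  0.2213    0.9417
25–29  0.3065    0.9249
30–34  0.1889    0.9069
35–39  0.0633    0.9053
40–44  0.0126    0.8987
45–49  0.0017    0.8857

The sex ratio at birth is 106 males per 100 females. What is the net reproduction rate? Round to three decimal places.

Proportion female at birth = 100 / (100 + 106) = 0.48544.
Per-age-group product (5 × ASFR × survival probability):
  15–19: 5 × 0.0992 × 0.9552 = 0.47378
  20–24: 5 × 0.2213 × 0.9417 = 1.04199
  25–29: 5 × 0.3065 × 0.9249 = 1.41741
  30–34: 5 × 0.1889 × 0.9069 = 0.85657
  35–39: 5 × 0.0633 × 0.9053 = 0.28653
  40–44: 5 × 0.0126 × 0.8987 = 0.05662
  45–49: 5 × 0.0017 × 0.8857 = 0.00753
Sum = 4.14043
NRR = 0.48544 × 4.14043 = 2.00993

2.010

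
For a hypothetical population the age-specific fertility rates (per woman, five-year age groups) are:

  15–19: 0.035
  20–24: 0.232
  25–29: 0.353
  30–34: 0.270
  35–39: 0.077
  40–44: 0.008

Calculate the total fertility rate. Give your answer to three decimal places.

4.875

Sum of ASFRs = 0.035 + 0.232 + 0.353 + 0.270 + 0.077 + 0.008 = 0.975
TFR = 5 × 0.975 = 4.875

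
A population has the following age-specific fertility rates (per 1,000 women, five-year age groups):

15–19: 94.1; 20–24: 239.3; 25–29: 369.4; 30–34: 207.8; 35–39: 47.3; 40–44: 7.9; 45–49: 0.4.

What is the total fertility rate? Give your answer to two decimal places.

4.83

Sum of ASFRs = 94.1 + 239.3 + 369.4 + 207.8 + 47.3 + 7.9 + 0.4 = 966.2
TFR = 5 × 966.2 / 1000 = 4.831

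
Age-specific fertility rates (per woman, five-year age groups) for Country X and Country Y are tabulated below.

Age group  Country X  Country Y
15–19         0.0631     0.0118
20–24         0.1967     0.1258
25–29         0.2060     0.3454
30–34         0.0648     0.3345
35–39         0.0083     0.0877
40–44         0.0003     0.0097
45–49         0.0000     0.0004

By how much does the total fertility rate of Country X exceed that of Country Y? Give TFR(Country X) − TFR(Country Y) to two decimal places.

Country X:
  Sum of ASFRs = 0.0631 + 0.1967 + 0.2060 + 0.0648 + 0.0083 + 0.0003 + 0.0000 = 0.5392
  TFR = 5 × 0.5392 = 2.696
Country Y:
  Sum of ASFRs = 0.0118 + 0.1258 + 0.3454 + 0.3345 + 0.0877 + 0.0097 + 0.0004 = 0.9153
  TFR = 5 × 0.9153 = 4.5765
Difference = 2.696 − 4.5765 = -1.8805

-1.88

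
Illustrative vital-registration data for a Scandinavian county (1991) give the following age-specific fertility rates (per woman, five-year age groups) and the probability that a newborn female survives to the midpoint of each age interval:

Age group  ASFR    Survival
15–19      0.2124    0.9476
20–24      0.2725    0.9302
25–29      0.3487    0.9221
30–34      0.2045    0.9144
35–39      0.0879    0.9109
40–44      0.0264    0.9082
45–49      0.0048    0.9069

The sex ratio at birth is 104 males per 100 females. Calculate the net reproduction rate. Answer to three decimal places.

2.627

Proportion female at birth = 100 / (100 + 104) = 0.49020.
Weighting each age-specific rate by interval width and survival:
  15–19: 5 × 0.2124 × 0.9476 = 1.00635
  20–24: 5 × 0.2725 × 0.9302 = 1.26740
  25–29: 5 × 0.3487 × 0.9221 = 1.60768
  30–34: 5 × 0.2045 × 0.9144 = 0.93497
  35–39: 5 × 0.0879 × 0.9109 = 0.40034
  40–44: 5 × 0.0264 × 0.9082 = 0.11988
  45–49: 5 × 0.0048 × 0.9069 = 0.02177
Sum = 5.35839
NRR = 0.49020 × 5.35839 = 2.62668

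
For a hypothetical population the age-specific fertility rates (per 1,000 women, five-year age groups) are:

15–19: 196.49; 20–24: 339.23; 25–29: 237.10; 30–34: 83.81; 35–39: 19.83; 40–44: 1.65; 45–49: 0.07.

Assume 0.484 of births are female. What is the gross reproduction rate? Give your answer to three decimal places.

2.125

Proportion female at birth = 0.484.
Sum of ASFRs = 196.49 + 339.23 + 237.10 + 83.81 + 19.83 + 1.65 + 0.07 = 878.18
TFR = 5 × 878.18 / 1000 = 4.3909
GRR = 0.484 × 4.3909 = 2.12520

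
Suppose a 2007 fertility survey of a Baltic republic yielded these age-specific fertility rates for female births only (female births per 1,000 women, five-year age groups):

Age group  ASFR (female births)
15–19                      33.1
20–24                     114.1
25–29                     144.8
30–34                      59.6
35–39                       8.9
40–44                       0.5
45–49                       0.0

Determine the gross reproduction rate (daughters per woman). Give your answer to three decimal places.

Sum of female ASFRs = 33.1 + 114.1 + 144.8 + 59.6 + 8.9 + 0.5 + 0.0 = 361.0
GRR = 5 × 361.0 / 1000 = 1.805

1.805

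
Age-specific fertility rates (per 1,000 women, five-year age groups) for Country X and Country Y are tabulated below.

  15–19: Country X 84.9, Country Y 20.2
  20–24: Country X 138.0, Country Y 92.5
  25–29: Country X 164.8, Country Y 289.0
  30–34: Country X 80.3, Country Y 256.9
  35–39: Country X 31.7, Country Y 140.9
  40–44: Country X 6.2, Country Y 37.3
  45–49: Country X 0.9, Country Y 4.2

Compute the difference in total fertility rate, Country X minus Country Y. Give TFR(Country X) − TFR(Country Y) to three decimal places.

-1.671

Country X:
  Sum of ASFRs = 84.9 + 138.0 + 164.8 + 80.3 + 31.7 + 6.2 + 0.9 = 506.8
  TFR = 5 × 506.8 / 1000 = 2.534
Country Y:
  Sum of ASFRs = 20.2 + 92.5 + 289.0 + 256.9 + 140.9 + 37.3 + 4.2 = 841.0
  TFR = 5 × 841.0 / 1000 = 4.205
Difference = 2.534 − 4.205 = -1.671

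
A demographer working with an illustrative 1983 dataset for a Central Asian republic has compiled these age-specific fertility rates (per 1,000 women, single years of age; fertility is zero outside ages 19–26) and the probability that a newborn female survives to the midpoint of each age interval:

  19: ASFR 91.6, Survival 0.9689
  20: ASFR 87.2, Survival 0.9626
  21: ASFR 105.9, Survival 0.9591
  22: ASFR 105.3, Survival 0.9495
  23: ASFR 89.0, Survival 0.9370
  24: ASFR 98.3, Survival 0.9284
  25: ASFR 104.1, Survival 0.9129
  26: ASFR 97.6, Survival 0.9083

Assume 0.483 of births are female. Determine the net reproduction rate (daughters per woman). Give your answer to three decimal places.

0.354

Proportion female at birth = 0.483.
Weighting each age-specific rate by interval width and survival:
  19: 1 × 91.6/1000 × 0.9689 = 0.08875
  20: 1 × 87.2/1000 × 0.9626 = 0.08394
  21: 1 × 105.9/1000 × 0.9591 = 0.10157
  22: 1 × 105.3/1000 × 0.9495 = 0.09998
  23: 1 × 89.0/1000 × 0.9370 = 0.08339
  24: 1 × 98.3/1000 × 0.9284 = 0.09126
  25: 1 × 104.1/1000 × 0.9129 = 0.09503
  26: 1 × 97.6/1000 × 0.9083 = 0.08865
Sum = 0.73257
NRR = 0.483 × 0.73257 = 0.35383
With NRR below 1 the population is below replacement fertility.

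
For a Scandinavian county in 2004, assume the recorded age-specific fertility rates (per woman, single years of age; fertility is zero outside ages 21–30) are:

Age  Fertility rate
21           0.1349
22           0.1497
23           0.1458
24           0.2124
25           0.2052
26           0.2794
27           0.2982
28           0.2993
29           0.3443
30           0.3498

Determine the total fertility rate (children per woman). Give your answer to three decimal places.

Sum of ASFRs = 0.1349 + 0.1497 + 0.1458 + 0.2124 + 0.2052 + 0.2794 + 0.2982 + 0.2993 + 0.3443 + 0.3498 = 2.4190
TFR = 2.419

2.419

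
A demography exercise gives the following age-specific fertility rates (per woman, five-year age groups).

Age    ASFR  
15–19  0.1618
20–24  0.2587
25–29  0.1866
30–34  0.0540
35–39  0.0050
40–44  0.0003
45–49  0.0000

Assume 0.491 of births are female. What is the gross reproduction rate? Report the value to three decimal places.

Proportion female at birth = 0.491.
Sum of ASFRs = 0.1618 + 0.2587 + 0.1866 + 0.0540 + 0.0050 + 0.0003 + 0.0000 = 0.6664
TFR = 5 × 0.6664 = 3.332
GRR = 0.491 × 3.332 = 1.63601

1.636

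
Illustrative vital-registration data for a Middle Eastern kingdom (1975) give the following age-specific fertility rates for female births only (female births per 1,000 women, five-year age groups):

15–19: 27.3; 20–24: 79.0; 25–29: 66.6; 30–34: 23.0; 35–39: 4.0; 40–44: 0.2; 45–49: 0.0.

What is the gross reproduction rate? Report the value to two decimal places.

1.00

Sum of female ASFRs = 27.3 + 79.0 + 66.6 + 23.0 + 4.0 + 0.2 + 0.0 = 200.1
GRR = 5 × 200.1 / 1000 = 1.0005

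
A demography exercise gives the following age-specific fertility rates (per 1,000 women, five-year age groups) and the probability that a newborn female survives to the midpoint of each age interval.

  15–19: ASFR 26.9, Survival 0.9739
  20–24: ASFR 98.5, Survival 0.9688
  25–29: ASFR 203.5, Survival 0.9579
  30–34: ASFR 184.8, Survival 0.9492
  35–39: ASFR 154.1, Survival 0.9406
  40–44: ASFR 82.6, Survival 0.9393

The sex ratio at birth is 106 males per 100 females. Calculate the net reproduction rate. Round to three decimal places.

Proportion female at birth = 100 / (100 + 106) = 0.48544.
Per-age-group product (5 × ASFR × survival probability):
  15–19: 5 × 26.9/1000 × 0.9739 = 0.13099
  20–24: 5 × 98.5/1000 × 0.9688 = 0.47713
  25–29: 5 × 203.5/1000 × 0.9579 = 0.97466
  30–34: 5 × 184.8/1000 × 0.9492 = 0.87706
  35–39: 5 × 154.1/1000 × 0.9406 = 0.72473
  40–44: 5 × 82.6/1000 × 0.9393 = 0.38793
Sum = 3.57250
NRR = 0.48544 × 3.57250 = 1.73423
An NRR exceeding 1 indicates intrinsic growth under these rates.

1.734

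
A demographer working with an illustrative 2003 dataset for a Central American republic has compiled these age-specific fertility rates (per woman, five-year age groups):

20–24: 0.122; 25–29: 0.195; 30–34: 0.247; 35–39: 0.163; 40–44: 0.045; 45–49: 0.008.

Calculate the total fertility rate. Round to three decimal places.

3.900

Sum of ASFRs = 0.122 + 0.195 + 0.247 + 0.163 + 0.045 + 0.008 = 0.780
TFR = 5 × 0.780 = 3.9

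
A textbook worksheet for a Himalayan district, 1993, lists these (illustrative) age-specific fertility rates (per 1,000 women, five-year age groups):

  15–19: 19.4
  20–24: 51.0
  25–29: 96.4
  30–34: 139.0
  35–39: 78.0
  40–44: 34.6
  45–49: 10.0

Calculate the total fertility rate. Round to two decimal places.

2.14

Sum of ASFRs = 19.4 + 51.0 + 96.4 + 139.0 + 78.0 + 34.6 + 10.0 = 428.4
TFR = 5 × 428.4 / 1000 = 2.142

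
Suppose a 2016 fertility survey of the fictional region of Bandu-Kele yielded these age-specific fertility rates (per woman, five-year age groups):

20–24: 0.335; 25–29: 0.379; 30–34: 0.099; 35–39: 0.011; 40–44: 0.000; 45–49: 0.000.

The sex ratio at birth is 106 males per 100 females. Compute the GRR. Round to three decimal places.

2.000

Proportion female at birth = 100 / (100 + 106) = 0.48544.
Sum of ASFRs = 0.335 + 0.379 + 0.099 + 0.011 + 0.000 + 0.000 = 0.824
TFR = 5 × 0.824 = 4.12
GRR = 0.48544 × 4.12 = 2.00001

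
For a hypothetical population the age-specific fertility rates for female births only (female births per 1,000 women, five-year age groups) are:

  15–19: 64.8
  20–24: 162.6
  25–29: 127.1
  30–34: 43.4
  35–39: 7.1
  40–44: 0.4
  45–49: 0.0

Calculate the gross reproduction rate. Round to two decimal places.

2.03

Sum of female ASFRs = 64.8 + 162.6 + 127.1 + 43.4 + 7.1 + 0.4 + 0.0 = 405.4
GRR = 5 × 405.4 / 1000 = 2.027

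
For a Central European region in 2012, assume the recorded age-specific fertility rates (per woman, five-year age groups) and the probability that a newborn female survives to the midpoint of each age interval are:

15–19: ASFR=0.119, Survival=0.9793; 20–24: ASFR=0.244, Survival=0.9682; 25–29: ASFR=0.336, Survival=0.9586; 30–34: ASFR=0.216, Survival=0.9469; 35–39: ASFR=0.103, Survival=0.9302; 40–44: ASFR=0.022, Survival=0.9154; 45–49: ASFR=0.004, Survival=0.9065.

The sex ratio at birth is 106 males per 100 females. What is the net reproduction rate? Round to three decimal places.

Proportion female at birth = 100 / (100 + 106) = 0.48544.
Each age group contributes 5 × ASFR × survival:
  15–19: 5 × 0.119 × 0.9793 = 0.58268
  20–24: 5 × 0.244 × 0.9682 = 1.18120
  25–29: 5 × 0.336 × 0.9586 = 1.61045
  30–34: 5 × 0.216 × 0.9469 = 1.02265
  35–39: 5 × 0.103 × 0.9302 = 0.47905
  40–44: 5 × 0.022 × 0.9154 = 0.10069
  45–49: 5 × 0.004 × 0.9065 = 0.01813
Sum = 4.99485
NRR = 0.48544 × 4.99485 = 2.42470
NRR > 1, so each generation more than replaces itself.

2.425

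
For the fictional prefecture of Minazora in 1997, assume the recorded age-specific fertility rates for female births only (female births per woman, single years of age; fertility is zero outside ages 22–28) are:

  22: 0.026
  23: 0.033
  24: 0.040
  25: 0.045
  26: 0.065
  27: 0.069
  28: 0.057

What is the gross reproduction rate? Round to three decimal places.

Sum of female ASFRs = 0.026 + 0.033 + 0.040 + 0.045 + 0.065 + 0.069 + 0.057 = 0.335
GRR = 0.335

0.335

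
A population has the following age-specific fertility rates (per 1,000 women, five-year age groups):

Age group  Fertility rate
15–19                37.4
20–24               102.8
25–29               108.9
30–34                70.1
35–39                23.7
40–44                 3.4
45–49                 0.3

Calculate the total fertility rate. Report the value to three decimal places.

1.733

Sum of ASFRs = 37.4 + 102.8 + 108.9 + 70.1 + 23.7 + 3.4 + 0.3 = 346.6
TFR = 5 × 346.6 / 1000 = 1.733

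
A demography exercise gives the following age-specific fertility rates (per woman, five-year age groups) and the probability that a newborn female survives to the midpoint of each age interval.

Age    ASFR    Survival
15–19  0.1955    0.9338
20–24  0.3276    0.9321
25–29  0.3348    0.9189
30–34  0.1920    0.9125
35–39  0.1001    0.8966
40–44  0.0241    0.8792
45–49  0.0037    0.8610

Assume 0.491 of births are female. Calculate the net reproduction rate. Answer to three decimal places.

2.663

Proportion female at birth = 0.491.
Weighting each age-specific rate by interval width and survival:
  15–19: 5 × 0.1955 × 0.9338 = 0.91279
  20–24: 5 × 0.3276 × 0.9321 = 1.52678
  25–29: 5 × 0.3348 × 0.9189 = 1.53824
  30–34: 5 × 0.1920 × 0.9125 = 0.87600
  35–39: 5 × 0.1001 × 0.8966 = 0.44875
  40–44: 5 × 0.0241 × 0.8792 = 0.10594
  45–49: 5 × 0.0037 × 0.8610 = 0.01593
Sum = 5.42443
NRR = 0.491 × 5.42443 = 2.66340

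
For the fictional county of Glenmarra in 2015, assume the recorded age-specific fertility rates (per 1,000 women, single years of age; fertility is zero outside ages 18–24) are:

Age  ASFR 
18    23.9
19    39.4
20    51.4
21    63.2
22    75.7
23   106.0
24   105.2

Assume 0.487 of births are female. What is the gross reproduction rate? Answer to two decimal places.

Proportion female at birth = 0.487.
Sum of ASFRs = 23.9 + 39.4 + 51.4 + 63.2 + 75.7 + 106.0 + 105.2 = 464.8
TFR = 464.8 / 1000 = 0.4648
GRR = 0.487 × 0.4648 = 0.22636

0.23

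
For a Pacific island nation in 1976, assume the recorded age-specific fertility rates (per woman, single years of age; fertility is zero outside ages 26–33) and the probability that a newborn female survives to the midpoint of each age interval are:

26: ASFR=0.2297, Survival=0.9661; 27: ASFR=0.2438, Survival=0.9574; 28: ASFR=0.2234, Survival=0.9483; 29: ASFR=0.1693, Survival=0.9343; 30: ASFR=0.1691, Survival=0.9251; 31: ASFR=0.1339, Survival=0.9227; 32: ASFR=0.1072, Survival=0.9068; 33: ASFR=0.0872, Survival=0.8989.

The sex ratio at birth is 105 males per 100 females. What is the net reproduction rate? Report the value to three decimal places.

Proportion female at birth = 100 / (100 + 105) = 0.48780.
Survival-weighted fertility by age (1·fₓ·Sₓ):
  26: 1 × 0.2297 × 0.9661 = 0.22191
  27: 1 × 0.2438 × 0.9574 = 0.23341
  28: 1 × 0.2234 × 0.9483 = 0.21185
  29: 1 × 0.1693 × 0.9343 = 0.15818
  30: 1 × 0.1691 × 0.9251 = 0.15643
  31: 1 × 0.1339 × 0.9227 = 0.12355
  32: 1 × 0.1072 × 0.9068 = 0.09721
  33: 1 × 0.0872 × 0.8989 = 0.07838
Sum = 1.28092
NRR = 0.48780 × 1.28092 = 0.62483
NRR < 1, so the cohort does not fully replace itself.

0.625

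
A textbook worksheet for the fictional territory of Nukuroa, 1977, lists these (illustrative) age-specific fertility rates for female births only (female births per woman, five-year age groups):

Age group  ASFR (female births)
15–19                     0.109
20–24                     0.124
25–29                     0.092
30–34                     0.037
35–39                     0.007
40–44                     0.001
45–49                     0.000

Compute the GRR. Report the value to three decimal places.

Sum of female ASFRs = 0.109 + 0.124 + 0.092 + 0.037 + 0.007 + 0.001 + 0.000 = 0.370
GRR = 5 × 0.370 = 1.85

1.850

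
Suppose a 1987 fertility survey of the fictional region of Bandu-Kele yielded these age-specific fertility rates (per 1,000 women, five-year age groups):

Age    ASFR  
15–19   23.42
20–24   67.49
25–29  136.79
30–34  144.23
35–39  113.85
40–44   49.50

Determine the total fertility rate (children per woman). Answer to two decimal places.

2.68

Sum of ASFRs = 23.42 + 67.49 + 136.79 + 144.23 + 113.85 + 49.50 = 535.28
TFR = 5 × 535.28 / 1000 = 2.6764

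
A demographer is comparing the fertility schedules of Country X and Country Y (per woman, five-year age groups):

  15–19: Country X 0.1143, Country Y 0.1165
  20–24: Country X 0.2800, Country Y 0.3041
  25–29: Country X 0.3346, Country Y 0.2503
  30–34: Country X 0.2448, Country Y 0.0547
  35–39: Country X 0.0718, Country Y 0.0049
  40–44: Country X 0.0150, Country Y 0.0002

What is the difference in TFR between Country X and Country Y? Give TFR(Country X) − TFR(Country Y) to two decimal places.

1.65

Country X:
  Sum of ASFRs = 0.1143 + 0.2800 + 0.3346 + 0.2448 + 0.0718 + 0.0150 = 1.0605
  TFR = 5 × 1.0605 = 5.3025
Country Y:
  Sum of ASFRs = 0.1165 + 0.3041 + 0.2503 + 0.0547 + 0.0049 + 0.0002 = 0.7307
  TFR = 5 × 0.7307 = 3.6535
Difference = 5.3025 − 3.6535 = 1.649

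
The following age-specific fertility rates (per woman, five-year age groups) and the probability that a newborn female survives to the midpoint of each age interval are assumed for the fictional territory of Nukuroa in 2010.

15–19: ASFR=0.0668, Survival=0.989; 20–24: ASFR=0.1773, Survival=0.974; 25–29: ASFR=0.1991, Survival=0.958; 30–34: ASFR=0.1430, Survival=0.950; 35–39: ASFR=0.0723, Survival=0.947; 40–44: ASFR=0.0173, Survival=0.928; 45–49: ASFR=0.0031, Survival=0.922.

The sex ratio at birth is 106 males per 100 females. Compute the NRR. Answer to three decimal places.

1.584

Proportion female at birth = 100 / (100 + 106) = 0.48544.
Weighting each age-specific rate by interval width and survival:
  15–19: 5 × 0.0668 × 0.989 = 0.33033
  20–24: 5 × 0.1773 × 0.974 = 0.86345
  25–29: 5 × 0.1991 × 0.958 = 0.95369
  30–34: 5 × 0.1430 × 0.950 = 0.67925
  35–39: 5 × 0.0723 × 0.947 = 0.34234
  40–44: 5 × 0.0173 × 0.928 = 0.08027
  45–49: 5 × 0.0031 × 0.922 = 0.01429
Sum = 3.26362
NRR = 0.48544 × 3.26362 = 1.58429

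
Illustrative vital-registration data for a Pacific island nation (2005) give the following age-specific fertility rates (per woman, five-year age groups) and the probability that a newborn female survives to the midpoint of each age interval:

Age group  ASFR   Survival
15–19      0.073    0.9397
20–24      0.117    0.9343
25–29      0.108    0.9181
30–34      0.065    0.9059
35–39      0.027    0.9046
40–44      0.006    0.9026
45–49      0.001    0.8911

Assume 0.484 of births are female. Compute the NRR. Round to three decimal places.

Proportion female at birth = 0.484.
Per-age-group product (5 × ASFR × survival probability):
  15–19: 5 × 0.073 × 0.9397 = 0.34299
  20–24: 5 × 0.117 × 0.9343 = 0.54657
  25–29: 5 × 0.108 × 0.9181 = 0.49577
  30–34: 5 × 0.065 × 0.9059 = 0.29442
  35–39: 5 × 0.027 × 0.9046 = 0.12212
  40–44: 5 × 0.006 × 0.9026 = 0.02708
  45–49: 5 × 0.001 × 0.8911 = 0.00446
Sum = 1.83341
NRR = 0.484 × 1.83341 = 0.88737
NRR < 1, so the cohort does not fully replace itself.

0.887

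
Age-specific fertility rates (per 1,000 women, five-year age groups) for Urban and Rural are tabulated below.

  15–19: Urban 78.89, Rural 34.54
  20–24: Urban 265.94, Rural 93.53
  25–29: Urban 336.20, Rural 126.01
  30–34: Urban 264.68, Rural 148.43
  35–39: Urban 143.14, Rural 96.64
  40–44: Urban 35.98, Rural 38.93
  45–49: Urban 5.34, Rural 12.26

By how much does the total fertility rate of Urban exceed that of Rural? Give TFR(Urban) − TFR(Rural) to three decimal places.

Urban:
  Sum of ASFRs = 78.89 + 265.94 + 336.20 + 264.68 + 143.14 + 35.98 + 5.34 = 1130.17
  TFR = 5 × 1130.17 / 1000 = 5.65085
Rural:
  Sum of ASFRs = 34.54 + 93.53 + 126.01 + 148.43 + 96.64 + 38.93 + 12.26 = 550.34
  TFR = 5 × 550.34 / 1000 = 2.7517
Difference = 5.65085 − 2.7517 = 2.89915

2.899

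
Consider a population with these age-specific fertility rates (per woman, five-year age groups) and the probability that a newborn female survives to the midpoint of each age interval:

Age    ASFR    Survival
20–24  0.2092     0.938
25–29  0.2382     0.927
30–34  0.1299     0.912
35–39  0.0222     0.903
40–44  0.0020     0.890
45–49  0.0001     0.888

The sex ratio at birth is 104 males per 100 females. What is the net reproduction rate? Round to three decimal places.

1.366

Proportion female at birth = 100 / (100 + 104) = 0.49020.
Survival-weighted fertility by age (5·fₓ·Sₓ):
  20–24: 5 × 0.2092 × 0.938 = 0.98115
  25–29: 5 × 0.2382 × 0.927 = 1.10406
  30–34: 5 × 0.1299 × 0.912 = 0.59234
  35–39: 5 × 0.0222 × 0.903 = 0.10023
  40–44: 5 × 0.0020 × 0.890 = 0.00890
  45–49: 5 × 0.0001 × 0.888 = 0.00044
Sum = 2.78712
NRR = 0.49020 × 2.78712 = 1.36625
An NRR exceeding 1 indicates intrinsic growth under these rates.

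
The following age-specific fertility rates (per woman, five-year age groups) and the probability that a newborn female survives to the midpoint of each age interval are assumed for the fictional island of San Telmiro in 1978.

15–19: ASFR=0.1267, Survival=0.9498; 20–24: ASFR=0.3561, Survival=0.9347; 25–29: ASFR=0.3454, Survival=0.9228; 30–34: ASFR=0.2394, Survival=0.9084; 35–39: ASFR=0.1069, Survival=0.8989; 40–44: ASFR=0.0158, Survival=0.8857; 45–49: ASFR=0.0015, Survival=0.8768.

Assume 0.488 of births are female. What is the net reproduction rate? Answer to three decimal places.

2.686

Proportion female at birth = 0.488.
Survival-weighted fertility by age (5·fₓ·Sₓ):
  15–19: 5 × 0.1267 × 0.9498 = 0.60170
  20–24: 5 × 0.3561 × 0.9347 = 1.66423
  25–29: 5 × 0.3454 × 0.9228 = 1.59368
  30–34: 5 × 0.2394 × 0.9084 = 1.08735
  35–39: 5 × 0.1069 × 0.8989 = 0.48046
  40–44: 5 × 0.0158 × 0.8857 = 0.06997
  45–49: 5 × 0.0015 × 0.8768 = 0.00658
Sum = 5.50397
NRR = 0.488 × 5.50397 = 2.68594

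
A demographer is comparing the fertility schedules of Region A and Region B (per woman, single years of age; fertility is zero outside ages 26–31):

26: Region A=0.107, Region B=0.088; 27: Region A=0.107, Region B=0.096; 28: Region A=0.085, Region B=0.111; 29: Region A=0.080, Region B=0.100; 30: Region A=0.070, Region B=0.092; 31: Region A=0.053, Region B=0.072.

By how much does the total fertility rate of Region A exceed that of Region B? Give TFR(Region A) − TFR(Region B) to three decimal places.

Region A:
  Sum of ASFRs = 0.107 + 0.107 + 0.085 + 0.080 + 0.070 + 0.053 = 0.502
  TFR = 0.502
Region B:
  Sum of ASFRs = 0.088 + 0.096 + 0.111 + 0.100 + 0.092 + 0.072 = 0.559
  TFR = 0.559
Difference = 0.502 − 0.559 = -0.057

-0.057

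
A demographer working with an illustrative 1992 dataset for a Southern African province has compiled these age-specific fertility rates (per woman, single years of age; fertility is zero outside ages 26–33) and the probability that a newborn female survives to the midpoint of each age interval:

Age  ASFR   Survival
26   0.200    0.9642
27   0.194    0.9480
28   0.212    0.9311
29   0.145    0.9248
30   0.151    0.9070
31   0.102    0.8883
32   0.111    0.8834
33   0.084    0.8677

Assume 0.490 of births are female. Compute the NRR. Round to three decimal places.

0.542

Proportion female at birth = 0.490.
Each age group contributes 1 × ASFR × survival:
  26: 1 × 0.200 × 0.9642 = 0.19284
  27: 1 × 0.194 × 0.9480 = 0.18391
  28: 1 × 0.212 × 0.9311 = 0.19739
  29: 1 × 0.145 × 0.9248 = 0.13410
  30: 1 × 0.151 × 0.9070 = 0.13696
  31: 1 × 0.102 × 0.8883 = 0.09061
  32: 1 × 0.111 × 0.8834 = 0.09806
  33: 1 × 0.084 × 0.8677 = 0.07289
Sum = 1.10676
NRR = 0.490 × 1.10676 = 0.54231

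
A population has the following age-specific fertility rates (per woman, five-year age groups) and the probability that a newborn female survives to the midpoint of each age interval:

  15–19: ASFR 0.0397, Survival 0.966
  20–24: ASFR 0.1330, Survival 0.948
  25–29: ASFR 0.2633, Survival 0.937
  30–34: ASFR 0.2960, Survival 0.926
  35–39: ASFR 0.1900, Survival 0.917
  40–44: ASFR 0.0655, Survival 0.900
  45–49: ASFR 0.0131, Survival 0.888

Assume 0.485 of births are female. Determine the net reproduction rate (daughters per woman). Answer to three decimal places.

Proportion female at birth = 0.485.
Survival-weighted fertility by age (5·fₓ·Sₓ):
  15–19: 5 × 0.0397 × 0.966 = 0.19175
  20–24: 5 × 0.1330 × 0.948 = 0.63042
  25–29: 5 × 0.2633 × 0.937 = 1.23356
  30–34: 5 × 0.2960 × 0.926 = 1.37048
  35–39: 5 × 0.1900 × 0.917 = 0.87115
  40–44: 5 × 0.0655 × 0.900 = 0.29475
  45–49: 5 × 0.0131 × 0.888 = 0.05816
Sum = 4.65027
NRR = 0.485 × 4.65027 = 2.25538
An NRR exceeding 1 indicates intrinsic growth under these rates.

2.255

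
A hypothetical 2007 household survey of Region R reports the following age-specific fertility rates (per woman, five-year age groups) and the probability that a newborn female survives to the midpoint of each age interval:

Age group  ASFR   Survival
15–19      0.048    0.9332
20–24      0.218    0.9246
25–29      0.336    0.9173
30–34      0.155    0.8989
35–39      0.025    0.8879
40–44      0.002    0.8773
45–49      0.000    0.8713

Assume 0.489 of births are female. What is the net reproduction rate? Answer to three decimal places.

1.755

Proportion female at birth = 0.489.
Weighting each age-specific rate by interval width and survival:
  15–19: 5 × 0.048 × 0.9332 = 0.22397
  20–24: 5 × 0.218 × 0.9246 = 1.00781
  25–29: 5 × 0.336 × 0.9173 = 1.54106
  30–34: 5 × 0.155 × 0.8989 = 0.69665
  35–39: 5 × 0.025 × 0.8879 = 0.11099
  40–44: 5 × 0.002 × 0.8773 = 0.00877
  45–49: 5 × 0.000 × 0.8713 = 0.00000
Sum = 3.58925
NRR = 0.489 × 3.58925 = 1.75514
NRR > 1, so each generation more than replaces itself.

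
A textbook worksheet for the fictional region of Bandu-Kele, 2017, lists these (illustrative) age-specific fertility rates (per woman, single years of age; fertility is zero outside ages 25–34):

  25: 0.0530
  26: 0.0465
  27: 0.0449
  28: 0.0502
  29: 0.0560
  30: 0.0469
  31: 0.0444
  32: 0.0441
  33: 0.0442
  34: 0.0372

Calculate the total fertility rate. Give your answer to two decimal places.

Sum of ASFRs = 0.0530 + 0.0465 + 0.0449 + 0.0502 + 0.0560 + 0.0469 + 0.0444 + 0.0441 + 0.0442 + 0.0372 = 0.4674
TFR = 0.4674

0.47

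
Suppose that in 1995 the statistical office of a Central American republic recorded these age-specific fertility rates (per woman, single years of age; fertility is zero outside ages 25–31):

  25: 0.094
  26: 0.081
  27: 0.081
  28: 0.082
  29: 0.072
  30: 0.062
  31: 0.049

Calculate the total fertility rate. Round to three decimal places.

Sum of ASFRs = 0.094 + 0.081 + 0.081 + 0.082 + 0.072 + 0.062 + 0.049 = 0.521
TFR = 0.521

0.521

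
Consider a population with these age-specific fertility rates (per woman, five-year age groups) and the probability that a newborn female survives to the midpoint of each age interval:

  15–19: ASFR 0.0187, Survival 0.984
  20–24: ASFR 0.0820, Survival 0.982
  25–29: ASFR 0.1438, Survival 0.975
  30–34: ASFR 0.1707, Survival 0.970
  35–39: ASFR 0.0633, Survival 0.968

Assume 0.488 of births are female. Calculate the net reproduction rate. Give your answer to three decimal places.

Proportion female at birth = 0.488.
Each age group contributes 5 × ASFR × survival:
  15–19: 5 × 0.0187 × 0.984 = 0.09200
  20–24: 5 × 0.0820 × 0.982 = 0.40262
  25–29: 5 × 0.1438 × 0.975 = 0.70103
  30–34: 5 × 0.1707 × 0.970 = 0.82790
  35–39: 5 × 0.0633 × 0.968 = 0.30637
Sum = 2.32992
NRR = 0.488 × 2.32992 = 1.13700

1.137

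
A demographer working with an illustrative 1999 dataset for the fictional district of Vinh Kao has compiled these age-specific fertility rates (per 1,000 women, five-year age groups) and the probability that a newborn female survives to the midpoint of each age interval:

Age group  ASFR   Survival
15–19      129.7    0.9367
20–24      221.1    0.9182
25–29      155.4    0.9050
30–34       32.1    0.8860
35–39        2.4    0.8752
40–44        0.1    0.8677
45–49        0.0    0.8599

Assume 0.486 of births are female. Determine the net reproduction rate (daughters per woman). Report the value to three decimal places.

Proportion female at birth = 0.486.
Survival-weighted fertility by age (5·fₓ·Sₓ):
  15–19: 5 × 129.7/1000 × 0.9367 = 0.60745
  20–24: 5 × 221.1/1000 × 0.9182 = 1.01507
  25–29: 5 × 155.4/1000 × 0.9050 = 0.70319
  30–34: 5 × 32.1/1000 × 0.8860 = 0.14220
  35–39: 5 × 2.4/1000 × 0.8752 = 0.01050
  40–44: 5 × 0.1/1000 × 0.8677 = 0.00043
  45–49: 5 × 0.0/1000 × 0.8599 = 0.00000
Sum = 2.47884
NRR = 0.486 × 2.47884 = 1.20472

1.205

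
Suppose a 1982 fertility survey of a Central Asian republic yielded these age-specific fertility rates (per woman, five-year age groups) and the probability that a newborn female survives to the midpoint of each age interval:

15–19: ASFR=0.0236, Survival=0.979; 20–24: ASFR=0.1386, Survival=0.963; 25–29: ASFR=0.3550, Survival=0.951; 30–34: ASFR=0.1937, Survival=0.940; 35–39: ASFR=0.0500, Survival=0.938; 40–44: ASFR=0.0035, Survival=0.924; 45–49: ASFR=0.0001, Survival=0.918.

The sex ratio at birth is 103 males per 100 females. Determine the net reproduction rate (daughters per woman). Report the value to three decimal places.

1.789

Proportion female at birth = 100 / (100 + 103) = 0.49261.
Each age group contributes 5 × ASFR × survival:
  15–19: 5 × 0.0236 × 0.979 = 0.11552
  20–24: 5 × 0.1386 × 0.963 = 0.66736
  25–29: 5 × 0.3550 × 0.951 = 1.68803
  30–34: 5 × 0.1937 × 0.940 = 0.91039
  35–39: 5 × 0.0500 × 0.938 = 0.23450
  40–44: 5 × 0.0035 × 0.924 = 0.01617
  45–49: 5 × 0.0001 × 0.918 = 0.00046
Sum = 3.63243
NRR = 0.49261 × 3.63243 = 1.78937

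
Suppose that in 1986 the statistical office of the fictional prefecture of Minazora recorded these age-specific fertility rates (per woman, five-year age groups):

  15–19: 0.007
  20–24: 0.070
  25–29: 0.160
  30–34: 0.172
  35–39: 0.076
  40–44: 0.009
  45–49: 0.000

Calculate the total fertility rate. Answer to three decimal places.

Sum of ASFRs = 0.007 + 0.070 + 0.160 + 0.172 + 0.076 + 0.009 + 0.000 = 0.494
TFR = 5 × 0.494 = 2.47

2.470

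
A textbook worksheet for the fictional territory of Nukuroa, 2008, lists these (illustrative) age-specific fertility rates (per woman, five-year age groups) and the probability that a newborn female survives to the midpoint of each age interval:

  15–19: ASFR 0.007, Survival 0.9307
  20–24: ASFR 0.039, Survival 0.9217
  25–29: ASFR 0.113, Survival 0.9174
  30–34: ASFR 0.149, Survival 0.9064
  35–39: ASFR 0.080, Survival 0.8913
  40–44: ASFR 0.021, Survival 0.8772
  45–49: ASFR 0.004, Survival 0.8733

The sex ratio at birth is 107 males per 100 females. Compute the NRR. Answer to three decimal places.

0.904

Proportion female at birth = 100 / (100 + 107) = 0.48309.
Survival-weighted fertility by age (5·fₓ·Sₓ):
  15–19: 5 × 0.007 × 0.9307 = 0.03257
  20–24: 5 × 0.039 × 0.9217 = 0.17973
  25–29: 5 × 0.113 × 0.9174 = 0.51833
  30–34: 5 × 0.149 × 0.9064 = 0.67527
  35–39: 5 × 0.080 × 0.8913 = 0.35652
  40–44: 5 × 0.021 × 0.8772 = 0.09211
  45–49: 5 × 0.004 × 0.8733 = 0.01747
Sum = 1.87200
NRR = 0.48309 × 1.87200 = 0.90434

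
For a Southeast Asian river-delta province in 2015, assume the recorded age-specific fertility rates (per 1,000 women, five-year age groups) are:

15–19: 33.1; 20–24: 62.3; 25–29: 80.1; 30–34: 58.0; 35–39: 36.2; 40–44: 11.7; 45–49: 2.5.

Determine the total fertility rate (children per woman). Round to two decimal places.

Sum of ASFRs = 33.1 + 62.3 + 80.1 + 58.0 + 36.2 + 11.7 + 2.5 = 283.9
TFR = 5 × 283.9 / 1000 = 1.4195

1.42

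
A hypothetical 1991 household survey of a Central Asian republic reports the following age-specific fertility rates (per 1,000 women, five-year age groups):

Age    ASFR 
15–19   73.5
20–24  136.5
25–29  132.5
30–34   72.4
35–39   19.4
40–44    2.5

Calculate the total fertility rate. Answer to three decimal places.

2.184

Sum of ASFRs = 73.5 + 136.5 + 132.5 + 72.4 + 19.4 + 2.5 = 436.8
TFR = 5 × 436.8 / 1000 = 2.184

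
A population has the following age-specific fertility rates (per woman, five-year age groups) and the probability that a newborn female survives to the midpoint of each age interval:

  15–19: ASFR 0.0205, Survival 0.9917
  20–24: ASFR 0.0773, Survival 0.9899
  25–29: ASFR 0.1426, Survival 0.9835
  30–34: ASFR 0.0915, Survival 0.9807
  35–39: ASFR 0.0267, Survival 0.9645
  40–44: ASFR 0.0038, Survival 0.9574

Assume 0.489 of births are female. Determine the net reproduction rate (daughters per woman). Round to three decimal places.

Proportion female at birth = 0.489.
Per-age-group product (5 × ASFR × survival probability):
  15–19: 5 × 0.0205 × 0.9917 = 0.10165
  20–24: 5 × 0.0773 × 0.9899 = 0.38260
  25–29: 5 × 0.1426 × 0.9835 = 0.70124
  30–34: 5 × 0.0915 × 0.9807 = 0.44867
  35–39: 5 × 0.0267 × 0.9645 = 0.12876
  40–44: 5 × 0.0038 × 0.9574 = 0.01819
Sum = 1.78111
NRR = 0.489 × 1.78111 = 0.87096

0.871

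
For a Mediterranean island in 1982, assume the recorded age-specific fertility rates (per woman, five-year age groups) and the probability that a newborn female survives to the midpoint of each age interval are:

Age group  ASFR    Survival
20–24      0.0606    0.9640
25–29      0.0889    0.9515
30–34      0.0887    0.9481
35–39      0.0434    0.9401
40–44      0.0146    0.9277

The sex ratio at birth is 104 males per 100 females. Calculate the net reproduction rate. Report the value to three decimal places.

0.690

Proportion female at birth = 100 / (100 + 104) = 0.49020.
Weighting each age-specific rate by interval width and survival:
  20–24: 5 × 0.0606 × 0.9640 = 0.29209
  25–29: 5 × 0.0889 × 0.9515 = 0.42294
  30–34: 5 × 0.0887 × 0.9481 = 0.42048
  35–39: 5 × 0.0434 × 0.9401 = 0.20400
  40–44: 5 × 0.0146 × 0.9277 = 0.06772
Sum = 1.40723
NRR = 0.49020 × 1.40723 = 0.68982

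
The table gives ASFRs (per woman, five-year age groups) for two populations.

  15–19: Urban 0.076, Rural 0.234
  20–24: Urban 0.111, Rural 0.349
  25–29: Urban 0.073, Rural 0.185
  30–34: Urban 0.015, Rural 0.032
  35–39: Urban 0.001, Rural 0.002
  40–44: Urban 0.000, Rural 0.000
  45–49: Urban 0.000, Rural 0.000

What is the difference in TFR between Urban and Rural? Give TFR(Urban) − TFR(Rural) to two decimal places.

-2.63

Urban:
  Sum of ASFRs = 0.076 + 0.111 + 0.073 + 0.015 + 0.001 + 0.000 + 0.000 = 0.276
  TFR = 5 × 0.276 = 1.38
Rural:
  Sum of ASFRs = 0.234 + 0.349 + 0.185 + 0.032 + 0.002 + 0.000 + 0.000 = 0.802
  TFR = 5 × 0.802 = 4.01
Difference = 1.38 − 4.01 = -2.63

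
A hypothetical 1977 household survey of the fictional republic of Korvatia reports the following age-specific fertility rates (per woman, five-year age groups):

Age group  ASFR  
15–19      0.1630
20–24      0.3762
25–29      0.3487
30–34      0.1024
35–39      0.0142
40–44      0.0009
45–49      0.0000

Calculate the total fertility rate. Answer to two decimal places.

Sum of ASFRs = 0.1630 + 0.3762 + 0.3487 + 0.1024 + 0.0142 + 0.0009 + 0.0000 = 1.0054
TFR = 5 × 1.0054 = 5.027

5.03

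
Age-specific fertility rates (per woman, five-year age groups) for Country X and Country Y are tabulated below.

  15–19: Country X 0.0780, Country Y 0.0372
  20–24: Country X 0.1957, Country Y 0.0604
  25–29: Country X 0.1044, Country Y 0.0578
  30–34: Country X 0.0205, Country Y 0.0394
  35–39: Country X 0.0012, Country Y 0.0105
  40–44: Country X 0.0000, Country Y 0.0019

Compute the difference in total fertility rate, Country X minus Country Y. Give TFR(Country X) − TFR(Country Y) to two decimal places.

0.96

Country X:
  Sum of ASFRs = 0.0780 + 0.1957 + 0.1044 + 0.0205 + 0.0012 + 0.0000 = 0.3998
  TFR = 5 × 0.3998 = 1.999
Country Y:
  Sum of ASFRs = 0.0372 + 0.0604 + 0.0578 + 0.0394 + 0.0105 + 0.0019 = 0.2072
  TFR = 5 × 0.2072 = 1.036
Difference = 1.999 − 1.036 = 0.963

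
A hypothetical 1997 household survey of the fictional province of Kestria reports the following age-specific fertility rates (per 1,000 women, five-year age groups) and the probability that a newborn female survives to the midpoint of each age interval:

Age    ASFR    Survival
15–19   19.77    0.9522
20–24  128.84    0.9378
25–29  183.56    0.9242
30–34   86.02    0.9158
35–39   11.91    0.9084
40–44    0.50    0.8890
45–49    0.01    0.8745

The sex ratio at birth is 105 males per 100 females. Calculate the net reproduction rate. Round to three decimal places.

Proportion female at birth = 100 / (100 + 105) = 0.48780.
Per-age-group product (5 × ASFR × survival probability):
  15–19: 5 × 19.77/1000 × 0.9522 = 0.09412
  20–24: 5 × 128.84/1000 × 0.9378 = 0.60413
  25–29: 5 × 183.56/1000 × 0.9242 = 0.84823
  30–34: 5 × 86.02/1000 × 0.9158 = 0.39389
  35–39: 5 × 11.91/1000 × 0.9084 = 0.05410
  40–44: 5 × 0.50/1000 × 0.8890 = 0.00222
  45–49: 5 × 0.01/1000 × 0.8745 = 0.00004
Sum = 1.99673
NRR = 0.48780 × 1.99673 = 0.97400
NRR < 1, so the cohort does not fully replace itself.

0.974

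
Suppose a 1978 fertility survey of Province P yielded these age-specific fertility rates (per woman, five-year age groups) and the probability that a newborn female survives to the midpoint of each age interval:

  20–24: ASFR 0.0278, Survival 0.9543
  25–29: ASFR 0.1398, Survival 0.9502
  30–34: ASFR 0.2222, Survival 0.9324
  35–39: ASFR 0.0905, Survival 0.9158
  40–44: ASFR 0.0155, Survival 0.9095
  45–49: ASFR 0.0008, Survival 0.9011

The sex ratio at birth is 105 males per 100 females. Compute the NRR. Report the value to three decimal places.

1.132

Proportion female at birth = 100 / (100 + 105) = 0.48780.
Per-age-group product (5 × ASFR × survival probability):
  20–24: 5 × 0.0278 × 0.9543 = 0.13265
  25–29: 5 × 0.1398 × 0.9502 = 0.66419
  30–34: 5 × 0.2222 × 0.9324 = 1.03590
  35–39: 5 × 0.0905 × 0.9158 = 0.41440
  40–44: 5 × 0.0155 × 0.9095 = 0.07049
  45–49: 5 × 0.0008 × 0.9011 = 0.00360
Sum = 2.32123
NRR = 0.48780 × 2.32123 = 1.13230
With NRR above 1 the population is above replacement fertility.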